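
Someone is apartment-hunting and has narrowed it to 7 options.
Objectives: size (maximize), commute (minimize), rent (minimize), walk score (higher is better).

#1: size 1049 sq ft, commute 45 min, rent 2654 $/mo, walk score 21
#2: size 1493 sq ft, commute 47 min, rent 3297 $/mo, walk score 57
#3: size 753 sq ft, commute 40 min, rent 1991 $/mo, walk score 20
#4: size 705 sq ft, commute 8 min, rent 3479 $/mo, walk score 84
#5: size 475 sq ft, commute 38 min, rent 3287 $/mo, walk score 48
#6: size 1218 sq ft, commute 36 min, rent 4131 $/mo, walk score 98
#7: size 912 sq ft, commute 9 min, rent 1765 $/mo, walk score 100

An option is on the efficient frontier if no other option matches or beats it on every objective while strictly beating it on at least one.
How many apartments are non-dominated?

#1: not dominated.
#2: not dominated (best size).
#3: dominated by #7 (size 912≥753, commute 9≤40, rent 1765≤1991, walk score 100≥20).
#4: not dominated (best commute).
#5: dominated by #7 (size 912≥475, commute 9≤38, rent 1765≤3287, walk score 100≥48).
#6: not dominated.
#7: not dominated (best rent).
Pareto-optimal: #1, #2, #4, #6, #7 → 5.

5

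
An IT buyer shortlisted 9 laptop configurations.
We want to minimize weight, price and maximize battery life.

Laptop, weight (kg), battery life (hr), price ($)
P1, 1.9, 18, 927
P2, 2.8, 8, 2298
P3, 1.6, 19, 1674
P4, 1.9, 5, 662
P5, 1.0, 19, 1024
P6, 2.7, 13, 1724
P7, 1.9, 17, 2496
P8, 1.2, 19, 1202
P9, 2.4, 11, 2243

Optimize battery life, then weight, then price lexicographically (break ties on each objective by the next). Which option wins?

P5

First maximize battery life: best is 19, kept {P3, P5, P8}.
Then minimize weight: best is 1.0, kept {P5}.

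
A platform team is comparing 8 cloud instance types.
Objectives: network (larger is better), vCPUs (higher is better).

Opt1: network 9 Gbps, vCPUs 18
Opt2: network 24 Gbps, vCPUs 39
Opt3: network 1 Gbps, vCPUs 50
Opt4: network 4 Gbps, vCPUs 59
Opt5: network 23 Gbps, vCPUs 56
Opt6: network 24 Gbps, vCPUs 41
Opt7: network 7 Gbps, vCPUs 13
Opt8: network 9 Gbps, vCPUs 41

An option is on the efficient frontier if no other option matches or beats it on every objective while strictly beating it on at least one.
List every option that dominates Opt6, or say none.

Opt1: worse on network (9 vs 24).
Opt2: worse on vCPUs (39 vs 41).
Opt3: worse on network (1 vs 24).
Opt4: worse on network (4 vs 24).
Opt5: worse on network (23 vs 24).
Opt7: worse on network (7 vs 24).
Opt8: worse on network (9 vs 24).
No option dominates Opt6.

none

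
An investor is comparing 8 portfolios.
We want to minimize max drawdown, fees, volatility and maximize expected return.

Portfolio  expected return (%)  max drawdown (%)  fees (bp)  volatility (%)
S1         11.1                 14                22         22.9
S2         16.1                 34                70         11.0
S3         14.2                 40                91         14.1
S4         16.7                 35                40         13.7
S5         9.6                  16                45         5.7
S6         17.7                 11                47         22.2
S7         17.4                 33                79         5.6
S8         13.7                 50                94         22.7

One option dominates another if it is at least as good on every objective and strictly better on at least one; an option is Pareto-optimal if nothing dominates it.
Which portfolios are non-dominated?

S1, S2, S4, S5, S6, S7

S1: not dominated (best fees).
S2: not dominated.
S3: dominated by S2 (expected return 16.1≥14.2, max drawdown 34≤40, fees 70≤91, volatility 11.0≤14.1).
S4: not dominated.
S5: not dominated.
S6: not dominated (best expected return).
S7: not dominated (best volatility).
S8: dominated by S2 (expected return 16.1≥13.7, max drawdown 34≤50, fees 70≤94, volatility 11.0≤22.7).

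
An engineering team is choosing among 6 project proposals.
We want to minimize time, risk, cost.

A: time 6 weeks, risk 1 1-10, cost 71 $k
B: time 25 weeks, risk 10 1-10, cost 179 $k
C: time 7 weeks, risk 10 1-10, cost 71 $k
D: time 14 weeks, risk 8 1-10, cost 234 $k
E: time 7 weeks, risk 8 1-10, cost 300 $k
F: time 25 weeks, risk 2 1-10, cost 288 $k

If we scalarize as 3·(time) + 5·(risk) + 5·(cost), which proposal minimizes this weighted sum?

A

A: 3·6 + 5·1 + 5·71 = 378
B: 3·25 + 5·10 + 5·179 = 1020
C: 3·7 + 5·10 + 5·71 = 426
D: 3·14 + 5·8 + 5·234 = 1252
E: 3·7 + 5·8 + 5·300 = 1561
F: 3·25 + 5·2 + 5·288 = 1525
Lowest: A at 378.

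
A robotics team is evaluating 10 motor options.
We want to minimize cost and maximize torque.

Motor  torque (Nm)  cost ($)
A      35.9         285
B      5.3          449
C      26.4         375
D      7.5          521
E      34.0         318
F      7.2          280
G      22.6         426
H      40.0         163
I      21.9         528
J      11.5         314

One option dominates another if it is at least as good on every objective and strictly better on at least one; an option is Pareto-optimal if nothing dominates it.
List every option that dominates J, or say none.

A, H

A: torque 35.9≥11.5, cost 285≤314 — dominates J.
H: torque 40.0≥11.5, cost 163≤314 — dominates J.
Others (B, C, D, E, F, G, I) are each worse than J on at least one objective.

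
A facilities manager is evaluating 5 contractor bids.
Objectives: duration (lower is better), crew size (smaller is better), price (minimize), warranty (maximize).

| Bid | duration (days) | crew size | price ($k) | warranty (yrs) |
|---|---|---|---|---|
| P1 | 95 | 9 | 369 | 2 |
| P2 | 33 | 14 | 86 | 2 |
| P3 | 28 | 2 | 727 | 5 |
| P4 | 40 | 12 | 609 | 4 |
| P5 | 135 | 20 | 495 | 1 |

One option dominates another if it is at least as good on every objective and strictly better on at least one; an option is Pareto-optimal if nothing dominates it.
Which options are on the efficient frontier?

P1: not dominated.
P2: not dominated (best price).
P3: not dominated (best duration).
P4: not dominated.
P5: dominated by P1 (duration 95≤135, crew size 9≤20, price 369≤495, warranty 2≥1).

P1, P2, P3, P4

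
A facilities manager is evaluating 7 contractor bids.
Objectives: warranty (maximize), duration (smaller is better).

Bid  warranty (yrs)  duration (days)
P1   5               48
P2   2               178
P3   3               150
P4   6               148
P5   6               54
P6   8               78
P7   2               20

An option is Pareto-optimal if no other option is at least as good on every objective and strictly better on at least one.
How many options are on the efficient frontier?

4

P1: not dominated.
P2: dominated by P1 (warranty 5≥2, duration 48≤178).
P3: dominated by P1 (warranty 5≥3, duration 48≤150).
P4: dominated by P5 (warranty 6≥6, duration 54≤148).
P5: not dominated.
P6: not dominated (best warranty).
P7: not dominated (best duration).
Pareto-optimal: P1, P5, P6, P7 → 4.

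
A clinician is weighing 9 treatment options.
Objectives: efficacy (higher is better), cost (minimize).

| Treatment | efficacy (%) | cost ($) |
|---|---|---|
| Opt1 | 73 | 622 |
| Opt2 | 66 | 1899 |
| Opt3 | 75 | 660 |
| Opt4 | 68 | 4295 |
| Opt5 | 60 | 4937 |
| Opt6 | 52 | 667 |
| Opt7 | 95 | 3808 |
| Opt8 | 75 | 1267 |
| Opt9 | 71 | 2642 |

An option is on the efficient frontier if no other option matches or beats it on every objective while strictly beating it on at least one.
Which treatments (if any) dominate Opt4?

Opt1: efficacy 73≥68, cost 622≤4295 — dominates Opt4.
Opt3: efficacy 75≥68, cost 660≤4295 — dominates Opt4.
Opt7: efficacy 95≥68, cost 3808≤4295 — dominates Opt4.
Opt8: efficacy 75≥68, cost 1267≤4295 — dominates Opt4.
Opt9: efficacy 71≥68, cost 2642≤4295 — dominates Opt4.
Others (Opt2, Opt5, Opt6) are each worse than Opt4 on at least one objective.

Opt1, Opt3, Opt7, Opt8, Opt9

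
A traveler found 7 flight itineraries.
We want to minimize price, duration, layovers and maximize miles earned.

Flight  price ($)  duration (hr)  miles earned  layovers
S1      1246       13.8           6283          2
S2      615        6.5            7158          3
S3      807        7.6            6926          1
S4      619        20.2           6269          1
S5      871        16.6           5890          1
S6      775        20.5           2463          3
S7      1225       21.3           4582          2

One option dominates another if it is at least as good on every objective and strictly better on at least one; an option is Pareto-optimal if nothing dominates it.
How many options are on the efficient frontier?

S1: dominated by S3 (price 807≤1246, duration 7.6≤13.8, miles earned 6926≥6283, layovers 1≤2).
S2: not dominated (best price).
S3: not dominated.
S4: not dominated.
S5: dominated by S3 (price 807≤871, duration 7.6≤16.6, miles earned 6926≥5890, layovers 1≤1).
S6: dominated by S2 (price 615≤775, duration 6.5≤20.5, miles earned 7158≥2463, layovers 3≤3).
S7: dominated by S3 (price 807≤1225, duration 7.6≤21.3, miles earned 6926≥4582, layovers 1≤2).
Pareto-optimal: S2, S3, S4 → 3.

3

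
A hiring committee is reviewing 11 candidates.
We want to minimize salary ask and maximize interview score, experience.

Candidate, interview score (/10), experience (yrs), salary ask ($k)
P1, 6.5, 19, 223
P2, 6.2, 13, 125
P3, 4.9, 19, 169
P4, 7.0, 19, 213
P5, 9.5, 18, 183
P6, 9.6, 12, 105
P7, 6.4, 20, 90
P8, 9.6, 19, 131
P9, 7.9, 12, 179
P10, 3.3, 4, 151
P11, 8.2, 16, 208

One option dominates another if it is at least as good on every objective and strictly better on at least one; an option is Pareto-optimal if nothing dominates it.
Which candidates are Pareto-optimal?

P6, P7, P8

P1: dominated by P4 (interview score 7.0≥6.5, experience 19≥19, salary ask 213≤223).
P2: dominated by P7 (interview score 6.4≥6.2, experience 20≥13, salary ask 90≤125).
P3: dominated by P7 (interview score 6.4≥4.9, experience 20≥19, salary ask 90≤169).
P4: dominated by P8 (interview score 9.6≥7.0, experience 19≥19, salary ask 131≤213).
P5: dominated by P8 (interview score 9.6≥9.5, experience 19≥18, salary ask 131≤183).
P6: not dominated.
P7: not dominated (best experience).
P8: not dominated.
P9: dominated by P6 (interview score 9.6≥7.9, experience 12≥12, salary ask 105≤179).
P10: dominated by P2 (interview score 6.2≥3.3, experience 13≥4, salary ask 125≤151).
P11: dominated by P5 (interview score 9.5≥8.2, experience 18≥16, salary ask 183≤208).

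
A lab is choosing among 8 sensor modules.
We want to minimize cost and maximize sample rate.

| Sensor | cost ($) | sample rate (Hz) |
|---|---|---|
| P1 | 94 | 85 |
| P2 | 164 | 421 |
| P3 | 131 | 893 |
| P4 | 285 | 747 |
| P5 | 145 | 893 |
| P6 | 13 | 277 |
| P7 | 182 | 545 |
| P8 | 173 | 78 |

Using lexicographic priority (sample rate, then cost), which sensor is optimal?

P3

First maximize sample rate: best is 893, kept {P3, P5}.
Then minimize cost: best is 131, kept {P3}.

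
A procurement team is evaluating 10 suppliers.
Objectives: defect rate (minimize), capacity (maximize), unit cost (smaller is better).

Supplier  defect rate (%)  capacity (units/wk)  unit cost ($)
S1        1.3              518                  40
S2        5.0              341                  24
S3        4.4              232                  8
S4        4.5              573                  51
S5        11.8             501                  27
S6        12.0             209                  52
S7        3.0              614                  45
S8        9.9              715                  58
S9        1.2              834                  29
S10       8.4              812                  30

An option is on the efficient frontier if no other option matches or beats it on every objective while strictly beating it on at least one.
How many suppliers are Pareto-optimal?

S1: dominated by S9 (defect rate 1.2≤1.3, capacity 834≥518, unit cost 29≤40).
S2: not dominated.
S3: not dominated (best unit cost).
S4: dominated by S7 (defect rate 3.0≤4.5, capacity 614≥573, unit cost 45≤51).
S5: not dominated.
S6: dominated by S1 (defect rate 1.3≤12.0, capacity 518≥209, unit cost 40≤52).
S7: dominated by S9 (defect rate 1.2≤3.0, capacity 834≥614, unit cost 29≤45).
S8: dominated by S9 (defect rate 1.2≤9.9, capacity 834≥715, unit cost 29≤58).
S9: not dominated (best defect rate).
S10: dominated by S9 (defect rate 1.2≤8.4, capacity 834≥812, unit cost 29≤30).
Pareto-optimal: S2, S3, S5, S9 → 4.

4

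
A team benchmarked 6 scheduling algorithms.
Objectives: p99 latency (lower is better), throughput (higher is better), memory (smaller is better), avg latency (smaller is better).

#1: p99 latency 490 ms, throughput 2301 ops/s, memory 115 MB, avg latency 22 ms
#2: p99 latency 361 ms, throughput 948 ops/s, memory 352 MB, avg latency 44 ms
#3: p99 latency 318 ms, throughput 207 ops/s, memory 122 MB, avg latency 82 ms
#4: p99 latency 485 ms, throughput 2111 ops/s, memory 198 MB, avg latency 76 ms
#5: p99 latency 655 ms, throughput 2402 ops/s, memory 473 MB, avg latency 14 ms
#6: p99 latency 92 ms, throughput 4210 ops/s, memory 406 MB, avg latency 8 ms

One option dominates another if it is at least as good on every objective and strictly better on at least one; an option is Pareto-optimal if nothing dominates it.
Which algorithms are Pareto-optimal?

#1: not dominated (best memory).
#2: not dominated.
#3: not dominated.
#4: not dominated.
#5: dominated by #6 (p99 latency 92≤655, throughput 4210≥2402, memory 406≤473, avg latency 8≤14).
#6: not dominated (best p99 latency).

#1, #2, #3, #4, #6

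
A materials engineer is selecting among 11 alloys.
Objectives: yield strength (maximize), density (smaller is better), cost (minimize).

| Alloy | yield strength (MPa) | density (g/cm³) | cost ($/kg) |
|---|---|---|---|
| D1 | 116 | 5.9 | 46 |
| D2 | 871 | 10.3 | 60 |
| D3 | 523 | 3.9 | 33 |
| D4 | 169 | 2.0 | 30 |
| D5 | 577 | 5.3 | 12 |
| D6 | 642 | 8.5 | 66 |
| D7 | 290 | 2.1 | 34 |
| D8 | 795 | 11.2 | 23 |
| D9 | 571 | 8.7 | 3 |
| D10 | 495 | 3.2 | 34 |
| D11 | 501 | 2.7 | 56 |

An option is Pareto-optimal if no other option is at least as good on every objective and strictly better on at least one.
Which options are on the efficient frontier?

D1: dominated by D3 (yield strength 523≥116, density 3.9≤5.9, cost 33≤46).
D2: not dominated (best yield strength).
D3: not dominated.
D4: not dominated (best density).
D5: not dominated.
D6: not dominated.
D7: not dominated.
D8: not dominated.
D9: not dominated (best cost).
D10: not dominated.
D11: not dominated.

D2, D3, D4, D5, D6, D7, D8, D9, D10, D11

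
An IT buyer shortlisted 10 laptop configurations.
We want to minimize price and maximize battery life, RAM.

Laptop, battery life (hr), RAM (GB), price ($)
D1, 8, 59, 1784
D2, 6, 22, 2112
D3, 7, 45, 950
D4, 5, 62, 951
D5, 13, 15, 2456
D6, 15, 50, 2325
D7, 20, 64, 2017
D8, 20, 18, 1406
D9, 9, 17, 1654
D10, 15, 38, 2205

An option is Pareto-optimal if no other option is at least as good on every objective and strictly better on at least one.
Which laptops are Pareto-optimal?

D1: not dominated.
D2: dominated by D1 (battery life 8≥6, RAM 59≥22, price 1784≤2112).
D3: not dominated (best price).
D4: not dominated.
D5: dominated by D6 (battery life 15≥13, RAM 50≥15, price 2325≤2456).
D6: dominated by D7 (battery life 20≥15, RAM 64≥50, price 2017≤2325).
D7: not dominated (best RAM).
D8: not dominated.
D9: dominated by D8 (battery life 20≥9, RAM 18≥17, price 1406≤1654).
D10: dominated by D7 (battery life 20≥15, RAM 64≥38, price 2017≤2205).

D1, D3, D4, D7, D8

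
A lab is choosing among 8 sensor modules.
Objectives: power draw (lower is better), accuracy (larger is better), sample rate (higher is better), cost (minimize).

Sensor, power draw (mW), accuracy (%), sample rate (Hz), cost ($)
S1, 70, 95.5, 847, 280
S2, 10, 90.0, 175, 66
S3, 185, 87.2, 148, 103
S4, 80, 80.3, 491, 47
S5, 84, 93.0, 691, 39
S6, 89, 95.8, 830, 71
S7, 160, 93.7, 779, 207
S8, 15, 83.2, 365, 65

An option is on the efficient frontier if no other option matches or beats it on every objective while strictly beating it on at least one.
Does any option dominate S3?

Yes

S2 vs S3: power draw 10≤185, accuracy 90.0≥87.2, sample rate 175≥148, cost 66≤103 — S2 is at least as good on every objective and strictly better on at least one, so S2 dominates S3.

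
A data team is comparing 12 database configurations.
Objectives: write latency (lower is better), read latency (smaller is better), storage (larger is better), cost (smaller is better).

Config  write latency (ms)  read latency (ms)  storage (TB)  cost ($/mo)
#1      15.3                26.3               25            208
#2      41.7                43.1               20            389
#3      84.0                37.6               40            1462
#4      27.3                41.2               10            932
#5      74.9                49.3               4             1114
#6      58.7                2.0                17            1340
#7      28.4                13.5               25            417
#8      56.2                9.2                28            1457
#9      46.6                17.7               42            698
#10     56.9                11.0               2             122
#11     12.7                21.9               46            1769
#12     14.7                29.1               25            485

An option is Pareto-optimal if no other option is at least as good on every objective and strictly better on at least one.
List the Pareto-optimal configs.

#1: not dominated.
#2: dominated by #1 (write latency 15.3≤41.7, read latency 26.3≤43.1, storage 25≥20, cost 208≤389).
#3: dominated by #9 (write latency 46.6≤84.0, read latency 17.7≤37.6, storage 42≥40, cost 698≤1462).
#4: dominated by #1 (write latency 15.3≤27.3, read latency 26.3≤41.2, storage 25≥10, cost 208≤932).
#5: dominated by #1 (write latency 15.3≤74.9, read latency 26.3≤49.3, storage 25≥4, cost 208≤1114).
#6: not dominated (best read latency).
#7: not dominated.
#8: not dominated.
#9: not dominated.
#10: not dominated (best cost).
#11: not dominated (best write latency).
#12: not dominated.

#1, #6, #7, #8, #9, #10, #11, #12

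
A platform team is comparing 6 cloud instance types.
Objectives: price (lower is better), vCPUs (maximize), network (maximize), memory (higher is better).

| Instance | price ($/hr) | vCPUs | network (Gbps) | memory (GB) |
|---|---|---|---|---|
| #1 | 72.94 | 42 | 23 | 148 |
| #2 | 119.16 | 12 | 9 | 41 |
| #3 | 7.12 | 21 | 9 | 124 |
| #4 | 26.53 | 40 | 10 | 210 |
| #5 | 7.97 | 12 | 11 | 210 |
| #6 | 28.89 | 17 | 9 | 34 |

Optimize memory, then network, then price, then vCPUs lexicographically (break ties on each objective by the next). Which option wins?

First maximize memory: best is 210, kept {#4, #5}.
Then maximize network: best is 11, kept {#5}.

#5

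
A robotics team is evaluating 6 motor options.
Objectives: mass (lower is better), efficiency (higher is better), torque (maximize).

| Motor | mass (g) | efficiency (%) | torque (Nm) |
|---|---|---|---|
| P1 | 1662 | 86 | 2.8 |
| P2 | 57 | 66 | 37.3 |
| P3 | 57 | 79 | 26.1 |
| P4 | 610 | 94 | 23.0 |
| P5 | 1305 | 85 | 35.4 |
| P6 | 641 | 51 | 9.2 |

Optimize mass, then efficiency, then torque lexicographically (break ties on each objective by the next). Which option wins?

First minimize mass: best is 57, kept {P2, P3}.
Then maximize efficiency: best is 79, kept {P3}.

P3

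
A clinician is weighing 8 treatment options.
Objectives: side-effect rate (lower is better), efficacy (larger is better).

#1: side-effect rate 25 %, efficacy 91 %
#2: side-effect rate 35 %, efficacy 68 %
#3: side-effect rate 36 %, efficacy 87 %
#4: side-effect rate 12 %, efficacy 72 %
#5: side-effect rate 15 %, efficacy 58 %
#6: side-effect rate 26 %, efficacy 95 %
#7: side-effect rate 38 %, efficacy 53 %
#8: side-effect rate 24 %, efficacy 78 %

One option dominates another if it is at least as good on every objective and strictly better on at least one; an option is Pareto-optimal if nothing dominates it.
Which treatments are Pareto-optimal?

#1, #4, #6, #8

#1: not dominated.
#2: dominated by #1 (side-effect rate 25≤35, efficacy 91≥68).
#3: dominated by #1 (side-effect rate 25≤36, efficacy 91≥87).
#4: not dominated (best side-effect rate).
#5: dominated by #4 (side-effect rate 12≤15, efficacy 72≥58).
#6: not dominated (best efficacy).
#7: dominated by #1 (side-effect rate 25≤38, efficacy 91≥53).
#8: not dominated.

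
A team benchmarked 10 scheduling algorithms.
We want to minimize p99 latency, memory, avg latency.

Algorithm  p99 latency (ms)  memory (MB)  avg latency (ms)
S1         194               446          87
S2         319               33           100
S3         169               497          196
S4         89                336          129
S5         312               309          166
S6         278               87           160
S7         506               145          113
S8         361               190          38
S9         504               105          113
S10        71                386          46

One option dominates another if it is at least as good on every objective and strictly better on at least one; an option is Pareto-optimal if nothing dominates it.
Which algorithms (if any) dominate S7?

S2: p99 latency 319≤506, memory 33≤145, avg latency 100≤113 — dominates S7.
S9: p99 latency 504≤506, memory 105≤145, avg latency 113≤113 — dominates S7.
Others (S1, S3, S4, S5, S6, S8, S10) are each worse than S7 on at least one objective.

S2, S9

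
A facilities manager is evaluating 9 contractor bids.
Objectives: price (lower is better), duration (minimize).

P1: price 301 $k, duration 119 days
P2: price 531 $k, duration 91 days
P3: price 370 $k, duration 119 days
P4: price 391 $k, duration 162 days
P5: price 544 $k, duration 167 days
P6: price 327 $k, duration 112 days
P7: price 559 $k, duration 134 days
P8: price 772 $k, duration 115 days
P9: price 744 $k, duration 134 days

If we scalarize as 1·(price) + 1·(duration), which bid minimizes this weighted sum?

P1

P1: 1·301 + 1·119 = 420
P2: 1·531 + 1·91 = 622
P3: 1·370 + 1·119 = 489
P4: 1·391 + 1·162 = 553
P5: 1·544 + 1·167 = 711
P6: 1·327 + 1·112 = 439
P7: 1·559 + 1·134 = 693
P8: 1·772 + 1·115 = 887
P9: 1·744 + 1·134 = 878
Lowest: P1 at 420.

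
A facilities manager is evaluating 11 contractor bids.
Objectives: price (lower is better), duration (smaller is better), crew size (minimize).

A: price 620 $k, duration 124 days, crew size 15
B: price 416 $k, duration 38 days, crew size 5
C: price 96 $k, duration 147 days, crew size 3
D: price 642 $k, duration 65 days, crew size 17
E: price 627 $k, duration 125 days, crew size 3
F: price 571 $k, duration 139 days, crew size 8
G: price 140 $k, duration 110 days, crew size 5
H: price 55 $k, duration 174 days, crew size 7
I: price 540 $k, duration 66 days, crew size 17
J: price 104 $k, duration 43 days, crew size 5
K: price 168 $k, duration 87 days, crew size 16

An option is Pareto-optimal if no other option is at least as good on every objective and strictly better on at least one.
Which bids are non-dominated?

A: dominated by B (price 416≤620, duration 38≤124, crew size 5≤15).
B: not dominated (best duration).
C: not dominated.
D: dominated by B (price 416≤642, duration 38≤65, crew size 5≤17).
E: not dominated.
F: dominated by B (price 416≤571, duration 38≤139, crew size 5≤8).
G: dominated by J (price 104≤140, duration 43≤110, crew size 5≤5).
H: not dominated (best price).
I: dominated by B (price 416≤540, duration 38≤66, crew size 5≤17).
J: not dominated.
K: dominated by J (price 104≤168, duration 43≤87, crew size 5≤16).

B, C, E, H, J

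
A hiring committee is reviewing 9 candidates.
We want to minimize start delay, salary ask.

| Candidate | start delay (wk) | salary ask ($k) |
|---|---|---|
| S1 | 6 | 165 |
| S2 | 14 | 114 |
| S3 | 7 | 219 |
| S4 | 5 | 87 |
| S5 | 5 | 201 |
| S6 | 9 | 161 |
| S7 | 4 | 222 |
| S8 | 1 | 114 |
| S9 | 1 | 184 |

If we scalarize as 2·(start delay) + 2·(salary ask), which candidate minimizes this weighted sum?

S4

S1: 2·6 + 2·165 = 342
S2: 2·14 + 2·114 = 256
S3: 2·7 + 2·219 = 452
S4: 2·5 + 2·87 = 184
S5: 2·5 + 2·201 = 412
S6: 2·9 + 2·161 = 340
S7: 2·4 + 2·222 = 452
S8: 2·1 + 2·114 = 230
S9: 2·1 + 2·184 = 370
Lowest: S4 at 184.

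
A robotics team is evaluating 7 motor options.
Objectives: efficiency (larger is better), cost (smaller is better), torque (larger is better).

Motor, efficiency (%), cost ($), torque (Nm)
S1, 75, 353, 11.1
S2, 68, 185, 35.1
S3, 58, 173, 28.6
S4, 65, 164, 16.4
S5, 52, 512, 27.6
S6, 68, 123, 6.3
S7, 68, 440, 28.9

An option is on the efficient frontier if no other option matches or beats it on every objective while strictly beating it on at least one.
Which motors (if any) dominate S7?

S2

S2: efficiency 68≥68, cost 185≤440, torque 35.1≥28.9 — dominates S7.
Others (S1, S3, S4, S5, S6) are each worse than S7 on at least one objective.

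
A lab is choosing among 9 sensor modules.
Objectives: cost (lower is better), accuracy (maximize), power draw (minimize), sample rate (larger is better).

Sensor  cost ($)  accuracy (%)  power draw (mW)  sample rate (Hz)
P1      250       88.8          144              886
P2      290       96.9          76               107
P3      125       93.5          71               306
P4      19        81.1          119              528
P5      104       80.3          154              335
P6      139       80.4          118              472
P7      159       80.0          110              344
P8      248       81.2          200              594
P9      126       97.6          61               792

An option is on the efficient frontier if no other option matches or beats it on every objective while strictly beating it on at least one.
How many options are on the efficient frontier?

P1: not dominated (best sample rate).
P2: dominated by P9 (cost 126≤290, accuracy 97.6≥96.9, power draw 61≤76, sample rate 792≥107).
P3: not dominated.
P4: not dominated (best cost).
P5: dominated by P4 (cost 19≤104, accuracy 81.1≥80.3, power draw 119≤154, sample rate 528≥335).
P6: dominated by P9 (cost 126≤139, accuracy 97.6≥80.4, power draw 61≤118, sample rate 792≥472).
P7: dominated by P9 (cost 126≤159, accuracy 97.6≥80.0, power draw 61≤110, sample rate 792≥344).
P8: dominated by P9 (cost 126≤248, accuracy 97.6≥81.2, power draw 61≤200, sample rate 792≥594).
P9: not dominated (best accuracy).
Pareto-optimal: P1, P3, P4, P9 → 4.

4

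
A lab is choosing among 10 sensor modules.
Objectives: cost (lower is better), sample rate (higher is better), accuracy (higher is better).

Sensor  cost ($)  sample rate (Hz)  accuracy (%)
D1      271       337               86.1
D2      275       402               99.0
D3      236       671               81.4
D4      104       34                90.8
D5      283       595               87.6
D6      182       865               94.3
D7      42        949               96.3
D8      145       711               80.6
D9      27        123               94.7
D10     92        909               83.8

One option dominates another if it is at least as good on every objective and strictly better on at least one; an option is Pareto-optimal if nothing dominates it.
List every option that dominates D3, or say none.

D6: cost 182≤236, sample rate 865≥671, accuracy 94.3≥81.4 — dominates D3.
D7: cost 42≤236, sample rate 949≥671, accuracy 96.3≥81.4 — dominates D3.
D10: cost 92≤236, sample rate 909≥671, accuracy 83.8≥81.4 — dominates D3.
Others (D1, D2, D4, D5, D8, D9) are each worse than D3 on at least one objective.

D6, D7, D10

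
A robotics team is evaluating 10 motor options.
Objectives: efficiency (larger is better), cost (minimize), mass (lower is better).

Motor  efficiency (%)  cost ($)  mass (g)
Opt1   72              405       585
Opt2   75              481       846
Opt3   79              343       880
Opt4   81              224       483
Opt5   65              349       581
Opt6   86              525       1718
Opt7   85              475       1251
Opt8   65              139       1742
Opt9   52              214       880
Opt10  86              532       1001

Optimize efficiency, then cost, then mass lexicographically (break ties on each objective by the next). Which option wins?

First maximize efficiency: best is 86, kept {Opt6, Opt10}.
Then minimize cost: best is 525, kept {Opt6}.

Opt6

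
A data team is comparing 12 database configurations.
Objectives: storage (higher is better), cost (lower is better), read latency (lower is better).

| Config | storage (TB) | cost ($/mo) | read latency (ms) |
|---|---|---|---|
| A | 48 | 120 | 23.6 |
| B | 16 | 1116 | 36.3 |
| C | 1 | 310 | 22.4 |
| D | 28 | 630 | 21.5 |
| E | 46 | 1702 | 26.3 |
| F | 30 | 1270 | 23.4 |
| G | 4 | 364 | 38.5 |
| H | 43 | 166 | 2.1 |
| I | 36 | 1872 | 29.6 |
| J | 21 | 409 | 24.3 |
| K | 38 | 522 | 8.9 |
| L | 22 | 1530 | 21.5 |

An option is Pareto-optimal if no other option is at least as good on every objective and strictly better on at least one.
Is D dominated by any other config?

H vs D: storage 43≥28, cost 166≤630, read latency 2.1≤21.5 — H is at least as good on every objective and strictly better on at least one, so H dominates D.

Yes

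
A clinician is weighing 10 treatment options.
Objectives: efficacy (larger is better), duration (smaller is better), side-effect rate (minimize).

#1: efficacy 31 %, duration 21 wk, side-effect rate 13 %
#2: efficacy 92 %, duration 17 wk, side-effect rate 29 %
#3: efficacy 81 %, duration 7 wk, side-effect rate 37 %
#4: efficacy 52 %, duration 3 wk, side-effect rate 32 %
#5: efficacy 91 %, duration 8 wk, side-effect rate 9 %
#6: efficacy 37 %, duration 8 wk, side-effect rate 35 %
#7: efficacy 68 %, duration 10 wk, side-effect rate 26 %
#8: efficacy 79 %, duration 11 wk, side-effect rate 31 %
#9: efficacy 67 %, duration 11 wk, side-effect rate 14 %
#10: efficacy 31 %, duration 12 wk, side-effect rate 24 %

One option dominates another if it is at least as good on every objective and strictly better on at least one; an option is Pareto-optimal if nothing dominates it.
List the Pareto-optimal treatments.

#2, #3, #4, #5

#1: dominated by #5 (efficacy 91≥31, duration 8≤21, side-effect rate 9≤13).
#2: not dominated (best efficacy).
#3: not dominated.
#4: not dominated (best duration).
#5: not dominated (best side-effect rate).
#6: dominated by #4 (efficacy 52≥37, duration 3≤8, side-effect rate 32≤35).
#7: dominated by #5 (efficacy 91≥68, duration 8≤10, side-effect rate 9≤26).
#8: dominated by #5 (efficacy 91≥79, duration 8≤11, side-effect rate 9≤31).
#9: dominated by #5 (efficacy 91≥67, duration 8≤11, side-effect rate 9≤14).
#10: dominated by #5 (efficacy 91≥31, duration 8≤12, side-effect rate 9≤24).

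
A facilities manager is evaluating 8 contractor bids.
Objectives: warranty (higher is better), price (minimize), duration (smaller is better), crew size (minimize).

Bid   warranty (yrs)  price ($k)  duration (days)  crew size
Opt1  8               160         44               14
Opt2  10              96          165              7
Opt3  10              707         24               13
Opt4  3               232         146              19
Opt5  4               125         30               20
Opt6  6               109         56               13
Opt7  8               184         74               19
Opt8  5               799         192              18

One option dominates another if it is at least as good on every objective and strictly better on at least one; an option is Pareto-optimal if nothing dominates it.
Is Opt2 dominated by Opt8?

No

Opt8 vs Opt2: Opt8 is worse on warranty (5 vs 10), so it does not dominate Opt2.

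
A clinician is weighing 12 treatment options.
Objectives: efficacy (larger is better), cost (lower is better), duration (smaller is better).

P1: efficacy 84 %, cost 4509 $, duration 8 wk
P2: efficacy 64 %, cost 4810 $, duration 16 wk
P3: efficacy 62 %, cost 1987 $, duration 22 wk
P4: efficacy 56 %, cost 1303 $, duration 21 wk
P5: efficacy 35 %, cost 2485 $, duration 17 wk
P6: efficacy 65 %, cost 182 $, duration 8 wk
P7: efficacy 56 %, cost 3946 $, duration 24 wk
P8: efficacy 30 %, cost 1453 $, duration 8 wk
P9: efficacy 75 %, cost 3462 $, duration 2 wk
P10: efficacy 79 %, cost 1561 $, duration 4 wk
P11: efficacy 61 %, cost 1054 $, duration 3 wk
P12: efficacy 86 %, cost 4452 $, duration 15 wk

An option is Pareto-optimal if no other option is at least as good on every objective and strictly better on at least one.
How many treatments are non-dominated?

P1: not dominated.
P2: dominated by P1 (efficacy 84≥64, cost 4509≤4810, duration 8≤16).
P3: dominated by P6 (efficacy 65≥62, cost 182≤1987, duration 8≤22).
P4: dominated by P6 (efficacy 65≥56, cost 182≤1303, duration 8≤21).
P5: dominated by P6 (efficacy 65≥35, cost 182≤2485, duration 8≤17).
P6: not dominated (best cost).
P7: dominated by P3 (efficacy 62≥56, cost 1987≤3946, duration 22≤24).
P8: dominated by P6 (efficacy 65≥30, cost 182≤1453, duration 8≤8).
P9: not dominated (best duration).
P10: not dominated.
P11: not dominated.
P12: not dominated (best efficacy).
Pareto-optimal: P1, P6, P9, P10, P11, P12 → 6.

6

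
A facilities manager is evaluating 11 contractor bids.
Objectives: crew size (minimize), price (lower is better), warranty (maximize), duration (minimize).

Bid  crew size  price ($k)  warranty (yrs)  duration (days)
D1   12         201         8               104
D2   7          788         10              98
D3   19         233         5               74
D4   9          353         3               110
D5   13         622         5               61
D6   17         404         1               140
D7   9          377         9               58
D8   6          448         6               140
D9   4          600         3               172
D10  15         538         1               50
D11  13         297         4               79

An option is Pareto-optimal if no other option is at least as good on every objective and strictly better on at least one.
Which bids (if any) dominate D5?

D7

D7: crew size 9≤13, price 377≤622, warranty 9≥5, duration 58≤61 — dominates D5.
Others (D1, D2, D3, D4, D6, D8, D9, D10, D11) are each worse than D5 on at least one objective.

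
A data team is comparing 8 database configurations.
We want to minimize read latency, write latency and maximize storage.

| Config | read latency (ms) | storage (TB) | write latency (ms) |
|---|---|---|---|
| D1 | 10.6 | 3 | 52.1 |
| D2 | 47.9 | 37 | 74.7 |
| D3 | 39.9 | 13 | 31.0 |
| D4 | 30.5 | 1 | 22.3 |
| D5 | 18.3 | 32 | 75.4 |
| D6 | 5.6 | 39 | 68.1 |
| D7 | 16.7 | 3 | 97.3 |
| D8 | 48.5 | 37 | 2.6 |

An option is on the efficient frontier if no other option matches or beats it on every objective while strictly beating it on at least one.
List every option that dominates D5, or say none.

D6

D6: read latency 5.6≤18.3, storage 39≥32, write latency 68.1≤75.4 — dominates D5.
Others (D1, D2, D3, D4, D7, D8) are each worse than D5 on at least one objective.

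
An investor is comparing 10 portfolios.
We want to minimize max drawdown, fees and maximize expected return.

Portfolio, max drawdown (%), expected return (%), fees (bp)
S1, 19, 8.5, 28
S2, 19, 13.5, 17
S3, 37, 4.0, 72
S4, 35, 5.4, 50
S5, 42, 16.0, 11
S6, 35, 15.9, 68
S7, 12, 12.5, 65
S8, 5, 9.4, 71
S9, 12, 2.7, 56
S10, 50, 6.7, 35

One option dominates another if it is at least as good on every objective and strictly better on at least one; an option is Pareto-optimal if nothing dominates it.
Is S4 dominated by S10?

S10 vs S4: S10 is worse on max drawdown (50 vs 35), so it does not dominate S4.

No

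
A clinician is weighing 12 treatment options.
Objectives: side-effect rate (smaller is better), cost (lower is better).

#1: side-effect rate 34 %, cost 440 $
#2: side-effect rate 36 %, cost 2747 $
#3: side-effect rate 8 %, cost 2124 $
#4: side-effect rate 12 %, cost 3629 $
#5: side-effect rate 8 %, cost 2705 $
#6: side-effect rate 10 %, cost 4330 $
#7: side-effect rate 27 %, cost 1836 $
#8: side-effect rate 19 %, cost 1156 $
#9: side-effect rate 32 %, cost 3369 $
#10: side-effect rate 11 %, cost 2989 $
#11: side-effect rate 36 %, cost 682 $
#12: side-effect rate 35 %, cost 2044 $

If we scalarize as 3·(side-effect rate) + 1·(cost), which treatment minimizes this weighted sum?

#1: 3·34 + 1·440 = 542
#2: 3·36 + 1·2747 = 2855
#3: 3·8 + 1·2124 = 2148
#4: 3·12 + 1·3629 = 3665
#5: 3·8 + 1·2705 = 2729
#6: 3·10 + 1·4330 = 4360
#7: 3·27 + 1·1836 = 1917
#8: 3·19 + 1·1156 = 1213
#9: 3·32 + 1·3369 = 3465
#10: 3·11 + 1·2989 = 3022
#11: 3·36 + 1·682 = 790
#12: 3·35 + 1·2044 = 2149
Lowest: #1 at 542.

#1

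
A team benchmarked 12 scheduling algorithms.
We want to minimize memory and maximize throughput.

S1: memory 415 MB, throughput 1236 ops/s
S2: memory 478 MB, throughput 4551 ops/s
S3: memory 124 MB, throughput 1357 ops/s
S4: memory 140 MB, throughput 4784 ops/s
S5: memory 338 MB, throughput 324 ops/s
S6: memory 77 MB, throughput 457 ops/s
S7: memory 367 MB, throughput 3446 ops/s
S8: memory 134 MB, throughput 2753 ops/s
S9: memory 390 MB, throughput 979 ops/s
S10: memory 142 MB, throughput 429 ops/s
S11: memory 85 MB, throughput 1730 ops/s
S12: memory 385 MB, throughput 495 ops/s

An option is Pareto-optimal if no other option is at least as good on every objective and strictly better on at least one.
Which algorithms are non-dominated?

S1: dominated by S3 (memory 124≤415, throughput 1357≥1236).
S2: dominated by S4 (memory 140≤478, throughput 4784≥4551).
S3: dominated by S11 (memory 85≤124, throughput 1730≥1357).
S4: not dominated (best throughput).
S5: dominated by S3 (memory 124≤338, throughput 1357≥324).
S6: not dominated (best memory).
S7: dominated by S4 (memory 140≤367, throughput 4784≥3446).
S8: not dominated.
S9: dominated by S3 (memory 124≤390, throughput 1357≥979).
S10: dominated by S3 (memory 124≤142, throughput 1357≥429).
S11: not dominated.
S12: dominated by S3 (memory 124≤385, throughput 1357≥495).

S4, S6, S8, S11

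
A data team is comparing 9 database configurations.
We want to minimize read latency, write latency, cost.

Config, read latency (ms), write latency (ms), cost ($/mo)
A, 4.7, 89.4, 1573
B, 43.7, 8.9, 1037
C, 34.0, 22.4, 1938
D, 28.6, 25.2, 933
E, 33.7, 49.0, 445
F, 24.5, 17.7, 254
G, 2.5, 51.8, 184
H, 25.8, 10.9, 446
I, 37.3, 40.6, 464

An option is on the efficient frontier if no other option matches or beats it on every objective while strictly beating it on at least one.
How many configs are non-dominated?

A: dominated by G (read latency 2.5≤4.7, write latency 51.8≤89.4, cost 184≤1573).
B: not dominated (best write latency).
C: dominated by F (read latency 24.5≤34.0, write latency 17.7≤22.4, cost 254≤1938).
D: dominated by F (read latency 24.5≤28.6, write latency 17.7≤25.2, cost 254≤933).
E: dominated by F (read latency 24.5≤33.7, write latency 17.7≤49.0, cost 254≤445).
F: not dominated.
G: not dominated (best read latency).
H: not dominated.
I: dominated by F (read latency 24.5≤37.3, write latency 17.7≤40.6, cost 254≤464).
Pareto-optimal: B, F, G, H → 4.

4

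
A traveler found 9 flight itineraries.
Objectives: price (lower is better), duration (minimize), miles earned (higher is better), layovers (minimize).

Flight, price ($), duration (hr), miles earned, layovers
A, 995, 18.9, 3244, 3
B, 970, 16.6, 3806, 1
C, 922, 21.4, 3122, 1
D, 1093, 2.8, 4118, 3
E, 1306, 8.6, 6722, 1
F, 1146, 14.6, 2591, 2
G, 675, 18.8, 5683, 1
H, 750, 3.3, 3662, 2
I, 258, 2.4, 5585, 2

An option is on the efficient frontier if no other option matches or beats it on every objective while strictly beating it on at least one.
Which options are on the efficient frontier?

A: dominated by B (price 970≤995, duration 16.6≤18.9, miles earned 3806≥3244, layovers 1≤3).
B: not dominated.
C: dominated by G (price 675≤922, duration 18.8≤21.4, miles earned 5683≥3122, layovers 1≤1).
D: dominated by I (price 258≤1093, duration 2.4≤2.8, miles earned 5585≥4118, layovers 2≤3).
E: not dominated (best miles earned).
F: dominated by H (price 750≤1146, duration 3.3≤14.6, miles earned 3662≥2591, layovers 2≤2).
G: not dominated.
H: dominated by I (price 258≤750, duration 2.4≤3.3, miles earned 5585≥3662, layovers 2≤2).
I: not dominated (best price).

B, E, G, I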